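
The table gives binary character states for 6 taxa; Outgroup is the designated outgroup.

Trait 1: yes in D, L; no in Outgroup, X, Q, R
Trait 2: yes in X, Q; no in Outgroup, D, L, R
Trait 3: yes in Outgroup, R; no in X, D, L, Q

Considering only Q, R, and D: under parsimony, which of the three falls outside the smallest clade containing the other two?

R

Character polarity is set by the outgroup: the derived state is whichever differs from the outgroup's state, so for Trait 3 the derived state is 'no', and for the remaining characters it is 'yes'.
Trait 1: derived state 'yes' in D and L only — synapomorphy for {D, L}.
Trait 2 (derived state 'yes') is shared by Q and X — a synapomorphy uniting that clade.
Only D, L, Q, and X show the derived state 'no' for Trait 3, supporting them as a clade.
Most parsimonious ingroup topology: (((X,Q),(D,L)),R).
D and Q share a more recent common ancestor with each other than either does with R, so R is the least closely related of the three.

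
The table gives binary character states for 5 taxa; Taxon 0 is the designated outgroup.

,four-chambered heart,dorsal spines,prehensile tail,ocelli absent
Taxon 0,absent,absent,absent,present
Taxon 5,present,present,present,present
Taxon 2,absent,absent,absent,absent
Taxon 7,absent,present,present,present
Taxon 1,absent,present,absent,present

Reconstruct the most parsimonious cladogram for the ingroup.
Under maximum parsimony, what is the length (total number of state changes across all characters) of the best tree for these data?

4

Character polarity is set by the outgroup: the derived state is whichever differs from the outgroup's state, so for ocelli absent the derived state is 'absent', and for the remaining characters it is 'present'.
four-chambered heart (derived state 'present') is unique to Taxon 5 (autapomorphy; uninformative for grouping).
dorsal spines (derived state 'present') is shared by Taxon 1, Taxon 5, and Taxon 7 — a synapomorphy uniting that clade.
Only Taxon 5 and Taxon 7 show the derived state 'present' for prehensile tail, supporting them as a clade.
ocelli absent: derived state 'absent' in Taxon 2 only — an autapomorphy, so it tells us nothing about relationships among taxa.
Most parsimonious ingroup topology: (((Taxon 5,Taxon 7),Taxon 1),Taxon 2).
Changes per character on this tree: four-chambered heart: 1; dorsal spines: 1; prehensile tail: 1; ocelli absent: 1.
Total = 4.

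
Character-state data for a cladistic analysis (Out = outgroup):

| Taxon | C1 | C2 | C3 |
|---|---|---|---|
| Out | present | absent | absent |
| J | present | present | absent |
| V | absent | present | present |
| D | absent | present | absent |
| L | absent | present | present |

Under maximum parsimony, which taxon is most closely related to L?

Character polarity is set by the outgroup: the derived state is whichever differs from the outgroup's state, so for C1 the derived state is 'absent', and for the remaining characters it is 'present'.
Only D, L, and V show the derived state 'absent' for C1, supporting them as a clade.
All ingroup taxa share the derived state 'present' for C2; it defines the ingroup but does not resolve relationships within it.
C3: derived state 'present' in L and V only — synapomorphy for {L, V}.
Most parsimonious ingroup topology: (J,((V,L),D)).
L and V form a cherry on this tree, so they are sister taxa.

V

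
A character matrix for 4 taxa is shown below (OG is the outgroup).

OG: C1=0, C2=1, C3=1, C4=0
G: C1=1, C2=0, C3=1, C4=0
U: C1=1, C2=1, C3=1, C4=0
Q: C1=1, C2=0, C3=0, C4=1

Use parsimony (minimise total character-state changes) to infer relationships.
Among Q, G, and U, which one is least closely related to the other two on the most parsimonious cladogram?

Character polarity is set by the outgroup: the derived state is whichever differs from the outgroup's state, so for C2, C3 the derived state is '0', and for the remaining characters it is '1'.
All ingroup taxa share the derived state '1' for C1; it defines the ingroup but does not resolve relationships within it.
Only G and Q show the derived state '0' for C2, supporting them as a clade.
C3 (derived state '0') is unique to Q (autapomorphy; uninformative for grouping).
C4 (derived state '1') is unique to Q (autapomorphy; uninformative for grouping).
Most parsimonious ingroup topology: ((G,Q),U).
G and Q share a more recent common ancestor with each other than either does with U, so U is the least closely related of the three.

U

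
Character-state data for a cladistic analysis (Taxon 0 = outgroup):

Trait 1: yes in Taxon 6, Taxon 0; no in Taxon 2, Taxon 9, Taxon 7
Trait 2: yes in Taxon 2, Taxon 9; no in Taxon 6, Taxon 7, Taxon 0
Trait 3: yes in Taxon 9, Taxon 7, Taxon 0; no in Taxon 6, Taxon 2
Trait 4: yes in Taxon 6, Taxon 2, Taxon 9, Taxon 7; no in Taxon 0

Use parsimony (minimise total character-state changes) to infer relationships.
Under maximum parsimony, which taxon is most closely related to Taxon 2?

Taxon 9

Character polarity is set by the outgroup: the derived state is whichever differs from the outgroup's state, so for Trait 1, Trait 3 the derived state is 'no', and for the remaining characters it is 'yes'.
Trait 1 (derived state 'no') is shared by Taxon 2, Taxon 7, and Taxon 9 — a synapomorphy uniting that clade.
Trait 2: derived state 'yes' in Taxon 2 and Taxon 9 only — synapomorphy for {Taxon 2, Taxon 9}.
Trait 3 groups Taxon 2 and Taxon 6, which is incompatible with the clades supported by the remaining characters; treating it as convergent (homoplasy) costs fewer steps than any alternative tree.
Trait 4 (derived state 'yes') is shared by all ingroup taxa — unites the whole ingroup.
Most parsimonious ingroup topology: (((Taxon 9,Taxon 2),Taxon 7),Taxon 6).
Taxon 2 and Taxon 9 form a cherry on this tree, so they are sister taxa.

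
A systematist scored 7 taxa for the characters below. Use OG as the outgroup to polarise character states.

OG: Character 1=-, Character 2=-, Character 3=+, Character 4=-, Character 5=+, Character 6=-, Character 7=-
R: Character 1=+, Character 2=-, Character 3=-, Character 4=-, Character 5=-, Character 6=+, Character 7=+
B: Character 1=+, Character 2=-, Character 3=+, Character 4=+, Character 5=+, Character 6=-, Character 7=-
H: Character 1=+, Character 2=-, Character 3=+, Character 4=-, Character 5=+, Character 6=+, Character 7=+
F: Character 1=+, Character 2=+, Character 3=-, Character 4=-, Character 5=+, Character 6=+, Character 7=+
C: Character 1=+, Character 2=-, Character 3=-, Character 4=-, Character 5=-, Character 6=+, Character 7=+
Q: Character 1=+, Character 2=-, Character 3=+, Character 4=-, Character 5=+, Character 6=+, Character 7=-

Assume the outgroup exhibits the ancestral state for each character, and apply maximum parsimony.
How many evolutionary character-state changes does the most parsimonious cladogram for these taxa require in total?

7

Character polarity is set by the outgroup: the derived state is whichever differs from the outgroup's state, so for Character 3, Character 5 the derived state is '-', and for the remaining characters it is '+'.
All ingroup taxa share the derived state '+' for Character 1; it defines the ingroup but does not resolve relationships within it.
Character 2: derived state '+' in F only — an autapomorphy, so it tells us nothing about relationships among taxa.
Character 3 (derived state '-') is shared by C, F, and R — a synapomorphy uniting that clade.
Character 4: derived state '+' in B only — an autapomorphy, so it tells us nothing about relationships among taxa.
Only C and R show the derived state '-' for Character 5, supporting them as a clade.
Character 6 (derived state '+') is shared by C, F, H, Q, and R — a synapomorphy uniting that clade.
Only C, F, H, and R show the derived state '+' for Character 7, supporting them as a clade.
Most parsimonious ingroup topology: (((((R,C),F),H),Q),B).
Changes per character on this tree: Character 1: 1; Character 2: 1; Character 3: 1; Character 4: 1; Character 5: 1; Character 6: 1; Character 7: 1.
Total = 7.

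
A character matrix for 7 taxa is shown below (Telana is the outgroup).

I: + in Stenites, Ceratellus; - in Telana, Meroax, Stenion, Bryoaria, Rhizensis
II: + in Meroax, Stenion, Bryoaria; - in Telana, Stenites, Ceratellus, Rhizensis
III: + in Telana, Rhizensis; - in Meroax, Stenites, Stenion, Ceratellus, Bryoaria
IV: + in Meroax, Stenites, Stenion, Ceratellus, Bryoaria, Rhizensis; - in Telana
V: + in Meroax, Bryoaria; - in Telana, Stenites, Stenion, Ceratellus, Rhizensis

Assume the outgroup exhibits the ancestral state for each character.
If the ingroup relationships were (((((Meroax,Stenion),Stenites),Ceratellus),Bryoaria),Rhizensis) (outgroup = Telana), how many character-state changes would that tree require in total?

Map each character onto (((((Meroax,Stenion),Stenites),Ceratellus),Bryoaria),Rhizensis) (rooted by Telana) and count the minimum state changes it requires (Fitch parsimony):
I: 2; II: 2; III: 1; IV: 1; V: 2.
Total tree length = 8.

8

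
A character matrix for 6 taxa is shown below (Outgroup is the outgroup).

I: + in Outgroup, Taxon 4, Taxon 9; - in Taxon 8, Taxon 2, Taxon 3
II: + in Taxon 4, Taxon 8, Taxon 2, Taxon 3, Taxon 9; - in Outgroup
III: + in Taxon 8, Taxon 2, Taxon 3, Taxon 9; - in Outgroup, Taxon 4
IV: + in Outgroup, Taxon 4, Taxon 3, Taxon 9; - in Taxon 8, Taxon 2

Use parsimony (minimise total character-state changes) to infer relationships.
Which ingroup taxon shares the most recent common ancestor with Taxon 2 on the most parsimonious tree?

Character polarity is set by the outgroup: the derived state is whichever differs from the outgroup's state, so for I, IV the derived state is '-', and for the remaining characters it is '+'.
I (derived state '-') is shared by Taxon 2, Taxon 3, and Taxon 8 — a synapomorphy uniting that clade.
II (derived state '+') is shared by all ingroup taxa — unites the whole ingroup.
III: derived state '+' in Taxon 2, Taxon 3, Taxon 8, and Taxon 9 only — synapomorphy for {Taxon 2, Taxon 3, Taxon 8, Taxon 9}.
IV (derived state '-') is shared by Taxon 2 and Taxon 8 — a synapomorphy uniting that clade.
Most parsimonious ingroup topology: (Taxon 4,(((Taxon 8,Taxon 2),Taxon 3),Taxon 9)).
Taxon 2 and Taxon 8 form a cherry on this tree, so they are sister taxa.

Taxon 8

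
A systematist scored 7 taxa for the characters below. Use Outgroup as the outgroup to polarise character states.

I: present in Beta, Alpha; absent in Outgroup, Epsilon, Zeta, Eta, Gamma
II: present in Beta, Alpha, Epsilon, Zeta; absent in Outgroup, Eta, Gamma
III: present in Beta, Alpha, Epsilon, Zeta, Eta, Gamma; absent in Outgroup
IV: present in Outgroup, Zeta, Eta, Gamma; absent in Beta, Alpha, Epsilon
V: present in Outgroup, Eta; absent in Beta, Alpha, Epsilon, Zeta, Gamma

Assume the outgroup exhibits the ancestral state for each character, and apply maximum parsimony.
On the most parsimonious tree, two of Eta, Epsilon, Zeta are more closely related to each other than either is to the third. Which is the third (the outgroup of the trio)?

Eta

Character polarity is set by the outgroup: the derived state is whichever differs from the outgroup's state, so for IV, V the derived state is 'absent', and for the remaining characters it is 'present'.
I: derived state 'present' in Alpha and Beta only — synapomorphy for {Alpha, Beta}.
Only Alpha, Beta, Epsilon, and Zeta show the derived state 'present' for II, supporting them as a clade.
All ingroup taxa share the derived state 'present' for III; it defines the ingroup but does not resolve relationships within it.
IV (derived state 'absent') is shared by Alpha, Beta, and Epsilon — a synapomorphy uniting that clade.
Only Alpha, Beta, Epsilon, Gamma, and Zeta show the derived state 'absent' for V, supporting them as a clade.
Most parsimonious ingroup topology: ((((Epsilon,(Alpha,Beta)),Zeta),Gamma),Eta).
Zeta and Epsilon share a more recent common ancestor with each other than either does with Eta, so Eta is the least closely related of the three.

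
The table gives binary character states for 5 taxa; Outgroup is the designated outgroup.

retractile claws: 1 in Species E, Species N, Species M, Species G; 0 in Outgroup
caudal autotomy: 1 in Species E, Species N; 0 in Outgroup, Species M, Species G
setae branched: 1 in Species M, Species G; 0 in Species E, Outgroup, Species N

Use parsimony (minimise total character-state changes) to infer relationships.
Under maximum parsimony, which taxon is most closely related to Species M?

Species G

The outgroup has state '0' for every character, so '1' is the derived state throughout.
All ingroup taxa share the derived state '1' for retractile claws; it defines the ingroup but does not resolve relationships within it.
Only Species E and Species N show the derived state '1' for caudal autotomy, supporting them as a clade.
setae branched (derived state '1') is shared by Species G and Species M — a synapomorphy uniting that clade.
Most parsimonious ingroup topology: ((Species M,Species G),(Species E,Species N)).
Species M and Species G form a cherry on this tree, so they are sister taxa.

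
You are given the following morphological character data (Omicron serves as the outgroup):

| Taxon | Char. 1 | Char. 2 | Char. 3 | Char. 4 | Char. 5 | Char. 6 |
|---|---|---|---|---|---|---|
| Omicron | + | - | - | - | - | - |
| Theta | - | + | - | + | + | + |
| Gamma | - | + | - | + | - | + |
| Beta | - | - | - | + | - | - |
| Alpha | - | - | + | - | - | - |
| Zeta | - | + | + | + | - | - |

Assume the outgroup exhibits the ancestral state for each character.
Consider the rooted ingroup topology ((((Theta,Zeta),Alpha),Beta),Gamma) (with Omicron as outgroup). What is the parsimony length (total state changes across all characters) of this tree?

10

Map each character onto ((((Theta,Zeta),Alpha),Beta),Gamma) (rooted by Omicron) and count the minimum state changes it requires (Fitch parsimony):
Char. 1: 1; Char. 2: 2; Char. 3: 2; Char. 4: 2; Char. 5: 1; Char. 6: 2.
Total tree length = 10.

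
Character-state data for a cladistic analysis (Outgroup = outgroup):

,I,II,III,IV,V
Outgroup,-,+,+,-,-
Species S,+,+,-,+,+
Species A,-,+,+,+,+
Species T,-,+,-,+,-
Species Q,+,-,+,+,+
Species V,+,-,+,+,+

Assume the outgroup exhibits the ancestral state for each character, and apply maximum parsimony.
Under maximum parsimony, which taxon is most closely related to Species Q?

Species V

Character polarity is set by the outgroup: the derived state is whichever differs from the outgroup's state, so for II, III the derived state is '-', and for the remaining characters it is '+'.
Only Species Q, Species S, and Species V show the derived state '+' for I, supporting them as a clade.
Only Species Q and Species V show the derived state '-' for II, supporting them as a clade.
III groups Species S and Species T, which is incompatible with the clades supported by the remaining characters; treating it as convergent (homoplasy) costs fewer steps than any alternative tree.
IV (derived state '+') is shared by all ingroup taxa — unites the whole ingroup.
V (derived state '+') is shared by Species A, Species Q, Species S, and Species V — a synapomorphy uniting that clade.
Most parsimonious ingroup topology: ((((Species Q,Species V),Species S),Species A),Species T).
Species Q and Species V form a cherry on this tree, so they are sister taxa.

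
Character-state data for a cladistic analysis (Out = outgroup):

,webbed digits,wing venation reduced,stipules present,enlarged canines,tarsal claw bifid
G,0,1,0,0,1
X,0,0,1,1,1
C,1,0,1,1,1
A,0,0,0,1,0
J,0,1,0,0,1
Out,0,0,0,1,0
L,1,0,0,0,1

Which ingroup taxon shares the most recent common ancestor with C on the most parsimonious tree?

X

Character polarity is set by the outgroup: the derived state is whichever differs from the outgroup's state, so for enlarged canines the derived state is '0', and for the remaining characters it is '1'.
webbed digits (state '1') occurs in C and L but conflicts with the nesting implied by the other characters — most parsimoniously interpreted as homoplasy.
wing venation reduced (derived state '1') is shared by G and J — a synapomorphy uniting that clade.
Only C and X show the derived state '1' for stipules present, supporting them as a clade.
enlarged canines: derived state '0' in G, J, and L only — synapomorphy for {G, J, L}.
Only C, G, J, L, and X show the derived state '1' for tarsal claw bifid, supporting them as a clade.
Most parsimonious ingroup topology: (A,((L,(J,G)),(X,C))).
C and X form a cherry on this tree, so they are sister taxa.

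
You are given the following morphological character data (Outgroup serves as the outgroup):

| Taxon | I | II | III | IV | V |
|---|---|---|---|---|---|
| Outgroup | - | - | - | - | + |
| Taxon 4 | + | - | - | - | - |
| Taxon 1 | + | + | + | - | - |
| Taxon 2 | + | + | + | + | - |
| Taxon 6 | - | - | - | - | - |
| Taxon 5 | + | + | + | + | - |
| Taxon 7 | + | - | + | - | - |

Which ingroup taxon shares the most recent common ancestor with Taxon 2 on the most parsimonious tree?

Character polarity is set by the outgroup: the derived state is whichever differs from the outgroup's state, so for V the derived state is '-', and for the remaining characters it is '+'.
I: derived state '+' in Taxon 1, Taxon 2, Taxon 4, Taxon 5, and Taxon 7 only — synapomorphy for {Taxon 1, Taxon 2, Taxon 4, Taxon 5, Taxon 7}.
II: derived state '+' in Taxon 1, Taxon 2, and Taxon 5 only — synapomorphy for {Taxon 1, Taxon 2, Taxon 5}.
III: derived state '+' in Taxon 1, Taxon 2, Taxon 5, and Taxon 7 only — synapomorphy for {Taxon 1, Taxon 2, Taxon 5, Taxon 7}.
IV: derived state '+' in Taxon 2 and Taxon 5 only — synapomorphy for {Taxon 2, Taxon 5}.
All ingroup taxa share the derived state '-' for V; it defines the ingroup but does not resolve relationships within it.
Most parsimonious ingroup topology: ((Taxon 4,((Taxon 1,(Taxon 2,Taxon 5)),Taxon 7)),Taxon 6).
Taxon 2 and Taxon 5 form a cherry on this tree, so they are sister taxa.

Taxon 5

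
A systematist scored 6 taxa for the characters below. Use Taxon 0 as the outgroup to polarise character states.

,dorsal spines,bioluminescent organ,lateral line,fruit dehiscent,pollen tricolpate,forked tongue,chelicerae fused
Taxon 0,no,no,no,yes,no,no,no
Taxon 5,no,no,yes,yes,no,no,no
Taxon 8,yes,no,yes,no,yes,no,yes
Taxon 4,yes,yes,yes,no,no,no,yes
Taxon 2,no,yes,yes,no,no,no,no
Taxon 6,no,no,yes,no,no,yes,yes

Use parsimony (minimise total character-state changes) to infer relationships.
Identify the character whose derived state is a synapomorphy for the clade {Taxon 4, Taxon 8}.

dorsal spines

Character polarity is set by the outgroup: the derived state is whichever differs from the outgroup's state, so for fruit dehiscent the derived state is 'no', and for the remaining characters it is 'yes'.
dorsal spines (derived state 'yes') is shared by Taxon 4 and Taxon 8 — a synapomorphy uniting that clade.
bioluminescent organ groups Taxon 2 and Taxon 4, which is incompatible with the clades supported by the remaining characters; treating it as convergent (homoplasy) costs fewer steps than any alternative tree.
lateral line (derived state 'yes') is shared by all ingroup taxa — unites the whole ingroup.
Only Taxon 2, Taxon 4, Taxon 6, and Taxon 8 show the derived state 'no' for fruit dehiscent, supporting them as a clade.
pollen tricolpate: derived state 'yes' in Taxon 8 only — an autapomorphy, so it tells us nothing about relationships among taxa.
forked tongue: derived state 'yes' in Taxon 6 only — an autapomorphy, so it tells us nothing about relationships among taxa.
Only Taxon 4, Taxon 6, and Taxon 8 show the derived state 'yes' for chelicerae fused, supporting them as a clade.
Most parsimonious ingroup topology: (Taxon 5,(((Taxon 8,Taxon 4),Taxon 6),Taxon 2)).
The clade {Taxon 4, Taxon 8} is supported by dorsal spines: its derived state 'yes' occurs in exactly those taxa and in no other taxon (including the outgroup).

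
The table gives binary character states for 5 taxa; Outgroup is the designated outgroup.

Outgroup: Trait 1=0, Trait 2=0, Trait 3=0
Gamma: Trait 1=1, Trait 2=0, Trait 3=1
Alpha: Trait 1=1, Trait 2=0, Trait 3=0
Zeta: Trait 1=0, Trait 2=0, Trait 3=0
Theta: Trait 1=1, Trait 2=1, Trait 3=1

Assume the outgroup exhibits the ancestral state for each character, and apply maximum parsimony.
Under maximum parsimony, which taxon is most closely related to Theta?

The outgroup has state '0' for every character, so '1' is the derived state throughout.
Trait 1 (derived state '1') is shared by Alpha, Gamma, and Theta — a synapomorphy uniting that clade.
Trait 2: derived state '1' in Theta only — an autapomorphy, so it tells us nothing about relationships among taxa.
Only Gamma and Theta show the derived state '1' for Trait 3, supporting them as a clade.
Most parsimonious ingroup topology: (((Gamma,Theta),Alpha),Zeta).
Theta and Gamma form a cherry on this tree, so they are sister taxa.

Gamma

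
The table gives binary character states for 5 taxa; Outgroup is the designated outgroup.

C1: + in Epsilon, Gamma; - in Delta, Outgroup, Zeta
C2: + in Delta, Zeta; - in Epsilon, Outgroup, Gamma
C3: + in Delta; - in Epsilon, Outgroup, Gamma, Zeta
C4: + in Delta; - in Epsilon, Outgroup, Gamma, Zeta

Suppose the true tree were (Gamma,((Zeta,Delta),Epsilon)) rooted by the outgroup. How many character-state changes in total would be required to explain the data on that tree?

5

Map each character onto (Gamma,((Zeta,Delta),Epsilon)) (rooted by Outgroup) and count the minimum state changes it requires (Fitch parsimony):
C1: 2; C2: 1; C3: 1; C4: 1.
Total tree length = 5.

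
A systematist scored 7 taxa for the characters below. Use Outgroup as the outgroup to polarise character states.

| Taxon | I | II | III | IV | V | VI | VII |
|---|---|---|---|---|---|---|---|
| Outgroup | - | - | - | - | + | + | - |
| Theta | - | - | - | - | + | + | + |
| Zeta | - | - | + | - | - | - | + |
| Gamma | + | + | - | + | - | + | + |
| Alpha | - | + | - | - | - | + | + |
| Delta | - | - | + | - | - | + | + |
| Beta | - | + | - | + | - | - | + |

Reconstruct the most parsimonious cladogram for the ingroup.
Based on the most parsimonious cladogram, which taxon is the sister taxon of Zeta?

Character polarity is set by the outgroup: the derived state is whichever differs from the outgroup's state, so for V, VI the derived state is '-', and for the remaining characters it is '+'.
I: derived state '+' in Gamma only — an autapomorphy, so it tells us nothing about relationships among taxa.
II (derived state '+') is shared by Alpha, Beta, and Gamma — a synapomorphy uniting that clade.
III: derived state '+' in Delta and Zeta only — synapomorphy for {Delta, Zeta}.
IV (derived state '+') is shared by Beta and Gamma — a synapomorphy uniting that clade.
Only Alpha, Beta, Delta, Gamma, and Zeta show the derived state '-' for V, supporting them as a clade.
VI groups Beta and Zeta, which is incompatible with the clades supported by the remaining characters; treating it as convergent (homoplasy) costs fewer steps than any alternative tree.
VII (derived state '+') is shared by all ingroup taxa — unites the whole ingroup.
Most parsimonious ingroup topology: (Theta,((Zeta,Delta),((Gamma,Beta),Alpha))).
Zeta and Delta form a cherry on this tree, so they are sister taxa.

Delta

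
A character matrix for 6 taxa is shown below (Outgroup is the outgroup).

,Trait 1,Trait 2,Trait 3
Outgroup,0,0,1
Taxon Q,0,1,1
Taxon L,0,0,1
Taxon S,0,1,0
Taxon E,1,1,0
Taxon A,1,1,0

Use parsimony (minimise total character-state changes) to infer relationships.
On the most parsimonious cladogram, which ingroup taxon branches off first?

Character polarity is set by the outgroup: the derived state is whichever differs from the outgroup's state, so for Trait 3 the derived state is '0', and for the remaining characters it is '1'.
Trait 1: derived state '1' in Taxon A and Taxon E only — synapomorphy for {Taxon A, Taxon E}.
Trait 2 (derived state '1') is shared by Taxon A, Taxon E, Taxon Q, and Taxon S — a synapomorphy uniting that clade.
Only Taxon A, Taxon E, and Taxon S show the derived state '0' for Trait 3, supporting them as a clade.
Most parsimonious ingroup topology: ((Taxon Q,(Taxon S,(Taxon E,Taxon A))),Taxon L).
Taxon L is sister to the clade containing all other ingroup taxa, so it is the earliest-diverging (most basal) ingroup lineage.

Taxon L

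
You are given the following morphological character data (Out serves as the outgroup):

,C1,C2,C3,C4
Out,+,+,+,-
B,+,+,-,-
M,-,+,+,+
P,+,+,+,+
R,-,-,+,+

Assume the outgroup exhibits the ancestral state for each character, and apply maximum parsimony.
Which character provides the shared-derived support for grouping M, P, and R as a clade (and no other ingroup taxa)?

C4

Character polarity is set by the outgroup: the derived state is whichever differs from the outgroup's state, so for C1, C2, C3 the derived state is '-', and for the remaining characters it is '+'.
C1: derived state '-' in M and R only — synapomorphy for {M, R}.
C2: derived state '-' in R only — an autapomorphy, so it tells us nothing about relationships among taxa.
C3: derived state '-' in B only — an autapomorphy, so it tells us nothing about relationships among taxa.
C4: derived state '+' in M, P, and R only — synapomorphy for {M, P, R}.
Most parsimonious ingroup topology: (B,((M,R),P)).
The clade {M, P, R} is supported by C4: its derived state '+' occurs in exactly those taxa and in no other taxon (including the outgroup).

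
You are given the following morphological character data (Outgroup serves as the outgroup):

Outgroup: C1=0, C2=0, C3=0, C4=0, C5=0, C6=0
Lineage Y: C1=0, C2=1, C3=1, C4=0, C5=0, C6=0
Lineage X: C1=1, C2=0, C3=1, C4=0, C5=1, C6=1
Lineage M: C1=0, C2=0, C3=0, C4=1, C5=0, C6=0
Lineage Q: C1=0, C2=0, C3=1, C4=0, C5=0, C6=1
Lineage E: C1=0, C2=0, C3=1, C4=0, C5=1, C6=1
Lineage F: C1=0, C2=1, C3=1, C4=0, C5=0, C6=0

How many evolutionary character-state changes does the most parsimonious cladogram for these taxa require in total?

6

The outgroup has state '0' for every character, so '1' is the derived state throughout.
C1 (derived state '1') is unique to Lineage X (autapomorphy; uninformative for grouping).
Only Lineage F and Lineage Y show the derived state '1' for C2, supporting them as a clade.
C3 (derived state '1') is shared by Lineage E, Lineage F, Lineage Q, Lineage X, and Lineage Y — a synapomorphy uniting that clade.
C4 (derived state '1') is unique to Lineage M (autapomorphy; uninformative for grouping).
C5: derived state '1' in Lineage E and Lineage X only — synapomorphy for {Lineage E, Lineage X}.
Only Lineage E, Lineage Q, and Lineage X show the derived state '1' for C6, supporting them as a clade.
Most parsimonious ingroup topology: (((Lineage Y,Lineage F),((Lineage X,Lineage E),Lineage Q)),Lineage M).
Changes per character on this tree: C1: 1; C2: 1; C3: 1; C4: 1; C5: 1; C6: 1.
Total = 6.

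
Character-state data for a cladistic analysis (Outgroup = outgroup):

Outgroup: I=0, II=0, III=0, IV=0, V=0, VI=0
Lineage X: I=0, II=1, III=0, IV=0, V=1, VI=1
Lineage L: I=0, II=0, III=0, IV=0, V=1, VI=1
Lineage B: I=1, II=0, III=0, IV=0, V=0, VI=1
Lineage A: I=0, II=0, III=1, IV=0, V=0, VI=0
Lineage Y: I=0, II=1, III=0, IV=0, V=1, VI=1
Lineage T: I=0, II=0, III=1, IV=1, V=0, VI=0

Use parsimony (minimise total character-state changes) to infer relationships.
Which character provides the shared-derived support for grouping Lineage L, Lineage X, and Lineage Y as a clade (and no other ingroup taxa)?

V

The outgroup has state '0' for every character, so '1' is the derived state throughout.
I (derived state '1') is unique to Lineage B (autapomorphy; uninformative for grouping).
II (derived state '1') is shared by Lineage X and Lineage Y — a synapomorphy uniting that clade.
III: derived state '1' in Lineage A and Lineage T only — synapomorphy for {Lineage A, Lineage T}.
IV (derived state '1') is unique to Lineage T (autapomorphy; uninformative for grouping).
Only Lineage L, Lineage X, and Lineage Y show the derived state '1' for V, supporting them as a clade.
Only Lineage B, Lineage L, Lineage X, and Lineage Y show the derived state '1' for VI, supporting them as a clade.
Most parsimonious ingroup topology: ((((Lineage X,Lineage Y),Lineage L),Lineage B),(Lineage A,Lineage T)).
The clade {Lineage L, Lineage X, Lineage Y} is supported by V: its derived state '1' occurs in exactly those taxa and in no other taxon (including the outgroup).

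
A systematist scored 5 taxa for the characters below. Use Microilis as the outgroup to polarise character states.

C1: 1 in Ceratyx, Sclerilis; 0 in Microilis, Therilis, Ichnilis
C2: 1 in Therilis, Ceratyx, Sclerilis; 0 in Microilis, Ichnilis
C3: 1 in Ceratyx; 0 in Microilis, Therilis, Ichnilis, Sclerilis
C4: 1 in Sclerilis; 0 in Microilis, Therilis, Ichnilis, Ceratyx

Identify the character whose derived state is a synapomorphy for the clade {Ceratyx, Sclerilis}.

C1

The outgroup has state '0' for every character, so '1' is the derived state throughout.
C1 (derived state '1') is shared by Ceratyx and Sclerilis — a synapomorphy uniting that clade.
Only Ceratyx, Sclerilis, and Therilis show the derived state '1' for C2, supporting them as a clade.
C3: derived state '1' in Ceratyx only — an autapomorphy, so it tells us nothing about relationships among taxa.
C4: derived state '1' in Sclerilis only — an autapomorphy, so it tells us nothing about relationships among taxa.
Most parsimonious ingroup topology: ((Therilis,(Ceratyx,Sclerilis)),Ichnilis).
The clade {Ceratyx, Sclerilis} is supported by C1: its derived state '1' occurs in exactly those taxa and in no other taxon (including the outgroup).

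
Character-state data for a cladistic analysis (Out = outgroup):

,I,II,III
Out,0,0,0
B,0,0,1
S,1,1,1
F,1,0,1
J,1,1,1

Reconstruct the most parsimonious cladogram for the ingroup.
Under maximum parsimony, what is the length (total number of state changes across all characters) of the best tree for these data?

3

The outgroup has state '0' for every character, so '1' is the derived state throughout.
I (derived state '1') is shared by F, J, and S — a synapomorphy uniting that clade.
II (derived state '1') is shared by J and S — a synapomorphy uniting that clade.
III (derived state '1') is shared by all ingroup taxa — unites the whole ingroup.
Most parsimonious ingroup topology: (B,((S,J),F)).
Changes per character on this tree: I: 1; II: 1; III: 1.
Total = 3.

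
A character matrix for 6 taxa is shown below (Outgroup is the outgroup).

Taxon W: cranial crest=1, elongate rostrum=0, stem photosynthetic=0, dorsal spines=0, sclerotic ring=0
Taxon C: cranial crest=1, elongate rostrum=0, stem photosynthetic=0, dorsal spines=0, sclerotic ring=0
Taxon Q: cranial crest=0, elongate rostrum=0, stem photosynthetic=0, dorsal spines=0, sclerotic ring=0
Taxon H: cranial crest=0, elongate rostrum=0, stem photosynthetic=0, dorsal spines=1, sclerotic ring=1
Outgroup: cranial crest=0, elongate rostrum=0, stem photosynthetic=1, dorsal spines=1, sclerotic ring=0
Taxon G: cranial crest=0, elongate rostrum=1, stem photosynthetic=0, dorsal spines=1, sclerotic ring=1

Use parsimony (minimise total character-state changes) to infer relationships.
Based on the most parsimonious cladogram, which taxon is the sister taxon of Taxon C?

Taxon W

Character polarity is set by the outgroup: the derived state is whichever differs from the outgroup's state, so for stem photosynthetic, dorsal spines the derived state is '0', and for the remaining characters it is '1'.
Only Taxon C and Taxon W show the derived state '1' for cranial crest, supporting them as a clade.
elongate rostrum: derived state '1' in Taxon G only — an autapomorphy, so it tells us nothing about relationships among taxa.
stem photosynthetic (derived state '0') is shared by all ingroup taxa — unites the whole ingroup.
Only Taxon C, Taxon Q, and Taxon W show the derived state '0' for dorsal spines, supporting them as a clade.
Only Taxon G and Taxon H show the derived state '1' for sclerotic ring, supporting them as a clade.
Most parsimonious ingroup topology: ((Taxon G,Taxon H),(Taxon Q,(Taxon W,Taxon C))).
Taxon C and Taxon W form a cherry on this tree, so they are sister taxa.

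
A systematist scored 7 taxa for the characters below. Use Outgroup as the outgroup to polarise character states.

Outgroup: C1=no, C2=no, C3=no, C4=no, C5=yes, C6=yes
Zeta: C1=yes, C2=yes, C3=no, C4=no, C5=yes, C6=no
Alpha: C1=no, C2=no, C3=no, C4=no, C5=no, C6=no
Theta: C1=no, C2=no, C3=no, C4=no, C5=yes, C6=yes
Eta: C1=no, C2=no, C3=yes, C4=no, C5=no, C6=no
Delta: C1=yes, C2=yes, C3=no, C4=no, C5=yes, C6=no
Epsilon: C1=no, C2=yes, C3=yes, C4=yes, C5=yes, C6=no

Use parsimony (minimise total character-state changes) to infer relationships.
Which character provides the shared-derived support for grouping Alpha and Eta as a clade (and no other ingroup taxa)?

C5

Character polarity is set by the outgroup: the derived state is whichever differs from the outgroup's state, so for C5, C6 the derived state is 'no', and for the remaining characters it is 'yes'.
C1: derived state 'yes' in Delta and Zeta only — synapomorphy for {Delta, Zeta}.
C2 (derived state 'yes') is shared by Delta, Epsilon, and Zeta — a synapomorphy uniting that clade.
C3 (state 'yes') occurs in Epsilon and Eta but conflicts with the nesting implied by the other characters — most parsimoniously interpreted as homoplasy.
C4: derived state 'yes' in Epsilon only — an autapomorphy, so it tells us nothing about relationships among taxa.
C5 (derived state 'no') is shared by Alpha and Eta — a synapomorphy uniting that clade.
C6 (derived state 'no') is shared by Alpha, Delta, Epsilon, Eta, and Zeta — a synapomorphy uniting that clade.
Most parsimonious ingroup topology: ((((Zeta,Delta),Epsilon),(Alpha,Eta)),Theta).
The clade {Alpha, Eta} is supported by C5: its derived state 'no' occurs in exactly those taxa and in no other taxon (including the outgroup).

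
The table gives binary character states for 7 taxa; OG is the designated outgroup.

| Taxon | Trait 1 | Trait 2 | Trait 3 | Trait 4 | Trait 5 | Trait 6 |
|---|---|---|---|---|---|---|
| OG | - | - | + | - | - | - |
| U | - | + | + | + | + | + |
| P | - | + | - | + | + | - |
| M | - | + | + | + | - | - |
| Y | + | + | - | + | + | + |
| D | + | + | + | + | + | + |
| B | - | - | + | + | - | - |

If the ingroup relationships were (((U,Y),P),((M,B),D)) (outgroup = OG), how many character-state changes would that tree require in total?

11

Map each character onto (((U,Y),P),((M,B),D)) (rooted by OG) and count the minimum state changes it requires (Fitch parsimony):
Trait 1: 2; Trait 2: 2; Trait 3: 2; Trait 4: 1; Trait 5: 2; Trait 6: 2.
Total tree length = 11.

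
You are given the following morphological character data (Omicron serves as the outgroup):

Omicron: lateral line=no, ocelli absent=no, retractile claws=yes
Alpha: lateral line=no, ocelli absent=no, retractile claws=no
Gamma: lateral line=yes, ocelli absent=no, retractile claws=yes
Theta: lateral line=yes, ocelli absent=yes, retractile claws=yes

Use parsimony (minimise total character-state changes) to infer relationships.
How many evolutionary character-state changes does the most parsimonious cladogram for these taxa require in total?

Character polarity is set by the outgroup: the derived state is whichever differs from the outgroup's state, so for retractile claws the derived state is 'no', and for the remaining characters it is 'yes'.
Only Gamma and Theta show the derived state 'yes' for lateral line, supporting them as a clade.
ocelli absent (derived state 'yes') is unique to Theta (autapomorphy; uninformative for grouping).
retractile claws: derived state 'no' in Alpha only — an autapomorphy, so it tells us nothing about relationships among taxa.
Most parsimonious ingroup topology: (Alpha,(Gamma,Theta)).
Changes per character on this tree: lateral line: 1; ocelli absent: 1; retractile claws: 1.
Total = 3.

3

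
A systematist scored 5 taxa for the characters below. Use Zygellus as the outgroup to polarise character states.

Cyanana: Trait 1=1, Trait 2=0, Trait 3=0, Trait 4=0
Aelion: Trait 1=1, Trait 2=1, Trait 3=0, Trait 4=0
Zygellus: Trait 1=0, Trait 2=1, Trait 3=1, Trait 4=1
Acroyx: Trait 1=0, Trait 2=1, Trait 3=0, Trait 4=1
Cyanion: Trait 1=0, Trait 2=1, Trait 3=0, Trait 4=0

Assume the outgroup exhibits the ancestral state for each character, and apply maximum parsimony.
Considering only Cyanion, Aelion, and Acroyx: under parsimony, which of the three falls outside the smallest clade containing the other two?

Acroyx

Character polarity is set by the outgroup: the derived state is whichever differs from the outgroup's state, so for Trait 2, Trait 3, Trait 4 the derived state is '0', and for the remaining characters it is '1'.
Only Aelion and Cyanana show the derived state '1' for Trait 1, supporting them as a clade.
Trait 2 (derived state '0') is unique to Cyanana (autapomorphy; uninformative for grouping).
All ingroup taxa share the derived state '0' for Trait 3; it defines the ingroup but does not resolve relationships within it.
Trait 4 (derived state '0') is shared by Aelion, Cyanana, and Cyanion — a synapomorphy uniting that clade.
Most parsimonious ingroup topology: (((Aelion,Cyanana),Cyanion),Acroyx).
Aelion and Cyanion share a more recent common ancestor with each other than either does with Acroyx, so Acroyx is the least closely related of the three.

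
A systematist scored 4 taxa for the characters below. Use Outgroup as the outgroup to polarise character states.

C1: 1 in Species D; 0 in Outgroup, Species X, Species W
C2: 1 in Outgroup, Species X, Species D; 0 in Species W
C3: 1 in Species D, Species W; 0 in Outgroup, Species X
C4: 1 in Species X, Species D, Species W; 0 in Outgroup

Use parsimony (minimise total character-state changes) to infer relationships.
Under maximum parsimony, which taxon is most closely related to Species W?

Character polarity is set by the outgroup: the derived state is whichever differs from the outgroup's state, so for C2 the derived state is '0', and for the remaining characters it is '1'.
C1 (derived state '1') is unique to Species D (autapomorphy; uninformative for grouping).
C2 (derived state '0') is unique to Species W (autapomorphy; uninformative for grouping).
C3: derived state '1' in Species D and Species W only — synapomorphy for {Species D, Species W}.
C4 (derived state '1') is shared by all ingroup taxa — unites the whole ingroup.
Most parsimonious ingroup topology: (Species X,(Species D,Species W)).
Species W and Species D form a cherry on this tree, so they are sister taxa.

Species D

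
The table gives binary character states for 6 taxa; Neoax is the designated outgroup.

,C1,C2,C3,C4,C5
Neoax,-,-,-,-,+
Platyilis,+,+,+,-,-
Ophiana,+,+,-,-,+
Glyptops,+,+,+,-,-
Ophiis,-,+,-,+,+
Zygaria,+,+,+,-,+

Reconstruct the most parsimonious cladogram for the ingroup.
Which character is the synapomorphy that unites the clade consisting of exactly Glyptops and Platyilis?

C5

Character polarity is set by the outgroup: the derived state is whichever differs from the outgroup's state, so for C5 the derived state is '-', and for the remaining characters it is '+'.
C1: derived state '+' in Glyptops, Ophiana, Platyilis, and Zygaria only — synapomorphy for {Glyptops, Ophiana, Platyilis, Zygaria}.
All ingroup taxa share the derived state '+' for C2; it defines the ingroup but does not resolve relationships within it.
Only Glyptops, Platyilis, and Zygaria show the derived state '+' for C3, supporting them as a clade.
C4 (derived state '+') is unique to Ophiis (autapomorphy; uninformative for grouping).
Only Glyptops and Platyilis show the derived state '-' for C5, supporting them as a clade.
Most parsimonious ingroup topology: ((((Platyilis,Glyptops),Zygaria),Ophiana),Ophiis).
The clade {Glyptops, Platyilis} is supported by C5: its derived state '-' occurs in exactly those taxa and in no other taxon (including the outgroup).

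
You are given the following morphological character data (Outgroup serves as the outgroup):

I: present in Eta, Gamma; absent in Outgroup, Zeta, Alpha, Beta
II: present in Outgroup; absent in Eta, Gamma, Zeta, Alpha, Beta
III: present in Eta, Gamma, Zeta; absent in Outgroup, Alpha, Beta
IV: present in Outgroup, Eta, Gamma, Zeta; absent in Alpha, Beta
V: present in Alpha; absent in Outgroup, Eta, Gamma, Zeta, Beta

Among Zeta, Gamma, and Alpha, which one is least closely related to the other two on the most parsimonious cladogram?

Character polarity is set by the outgroup: the derived state is whichever differs from the outgroup's state, so for II, IV the derived state is 'absent', and for the remaining characters it is 'present'.
I (derived state 'present') is shared by Eta and Gamma — a synapomorphy uniting that clade.
All ingroup taxa share the derived state 'absent' for II; it defines the ingroup but does not resolve relationships within it.
III: derived state 'present' in Eta, Gamma, and Zeta only — synapomorphy for {Eta, Gamma, Zeta}.
IV (derived state 'absent') is shared by Alpha and Beta — a synapomorphy uniting that clade.
V (derived state 'present') is unique to Alpha (autapomorphy; uninformative for grouping).
Most parsimonious ingroup topology: (((Eta,Gamma),Zeta),(Alpha,Beta)).
Zeta and Gamma share a more recent common ancestor with each other than either does with Alpha, so Alpha is the least closely related of the three.

Alpha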